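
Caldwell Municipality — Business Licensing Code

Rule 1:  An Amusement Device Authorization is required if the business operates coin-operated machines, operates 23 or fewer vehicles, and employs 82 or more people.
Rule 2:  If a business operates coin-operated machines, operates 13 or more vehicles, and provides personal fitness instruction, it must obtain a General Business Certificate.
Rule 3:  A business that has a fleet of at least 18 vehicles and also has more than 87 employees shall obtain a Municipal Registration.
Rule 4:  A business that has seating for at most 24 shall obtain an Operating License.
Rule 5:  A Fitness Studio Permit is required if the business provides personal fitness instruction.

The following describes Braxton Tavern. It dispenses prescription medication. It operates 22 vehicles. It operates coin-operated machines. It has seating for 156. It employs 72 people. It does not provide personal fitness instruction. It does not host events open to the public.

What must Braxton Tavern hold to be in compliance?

Rule 1: operates coin-operated machines; vehicles 22 ≤ 23; employees 72 < 82 → Amusement Device Authorization not required.
Rule 2: operates coin-operated machines; vehicles 22 ≥ 13; does not provide personal fitness instruction → General Business Certificate not required.
Rule 3: vehicles 22 ≥ 18; employees 72 ≤ 87 → Municipal Registration not required.
Rule 4: seating 156 > 24 → Operating License not required.
Rule 5: does not provide personal fitness instruction → Fitness Studio Permit not required.

None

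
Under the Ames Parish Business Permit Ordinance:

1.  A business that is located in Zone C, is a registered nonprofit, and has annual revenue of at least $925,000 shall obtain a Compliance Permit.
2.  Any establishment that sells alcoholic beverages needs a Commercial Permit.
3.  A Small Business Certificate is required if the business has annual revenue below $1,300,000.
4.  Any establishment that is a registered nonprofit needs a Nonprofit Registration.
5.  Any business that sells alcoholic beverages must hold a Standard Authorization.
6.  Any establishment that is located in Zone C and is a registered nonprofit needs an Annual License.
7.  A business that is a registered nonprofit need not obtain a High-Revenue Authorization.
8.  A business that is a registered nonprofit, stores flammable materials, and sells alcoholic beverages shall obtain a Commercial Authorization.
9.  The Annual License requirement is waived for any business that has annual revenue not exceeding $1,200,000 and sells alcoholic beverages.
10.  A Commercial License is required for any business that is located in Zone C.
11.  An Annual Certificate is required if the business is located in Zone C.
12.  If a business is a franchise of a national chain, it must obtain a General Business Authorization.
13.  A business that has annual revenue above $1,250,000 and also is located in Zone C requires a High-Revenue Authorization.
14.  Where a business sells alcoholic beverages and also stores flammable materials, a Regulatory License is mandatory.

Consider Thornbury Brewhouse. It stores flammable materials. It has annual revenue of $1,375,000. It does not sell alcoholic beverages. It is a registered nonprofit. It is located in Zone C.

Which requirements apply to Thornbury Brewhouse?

1. is located in Zone C; is a registered nonprofit; revenue $1,375,000 ≥ $925,000 → Compliance Permit required.
2. does not sell alcoholic beverages → Commercial Permit not required.
3. revenue $1,375,000 ≥ $1,300,000 → Small Business Certificate not required.
4. is a registered nonprofit → Nonprofit Registration required.
5. does not sell alcoholic beverages → Standard Authorization not required.
6. is located in Zone C; is a registered nonprofit → Annual License required.
7. is a registered nonprofit → exempt from High-Revenue Authorization.
8. is a registered nonprofit; stores flammable materials; does not sell alcoholic beverages → Commercial Authorization not required.
9. revenue $1,375,000 > $1,200,000; does not sell alcoholic beverages → Annual License exemption does not apply.
10. is located in Zone C → Commercial License required.
11. is located in Zone C → Annual Certificate required.
12. is a registered nonprofit (not: is a franchise of a national chain) → General Business Authorization not required.
13. revenue $1,375,000 > $1,250,000; is located in Zone C → High-Revenue Authorization required.
14. does not sell alcoholic beverages; stores flammable materials → Regulatory License not required.

Annual Certificate, Annual License, Commercial License, Compliance Permit, Nonprofit Registration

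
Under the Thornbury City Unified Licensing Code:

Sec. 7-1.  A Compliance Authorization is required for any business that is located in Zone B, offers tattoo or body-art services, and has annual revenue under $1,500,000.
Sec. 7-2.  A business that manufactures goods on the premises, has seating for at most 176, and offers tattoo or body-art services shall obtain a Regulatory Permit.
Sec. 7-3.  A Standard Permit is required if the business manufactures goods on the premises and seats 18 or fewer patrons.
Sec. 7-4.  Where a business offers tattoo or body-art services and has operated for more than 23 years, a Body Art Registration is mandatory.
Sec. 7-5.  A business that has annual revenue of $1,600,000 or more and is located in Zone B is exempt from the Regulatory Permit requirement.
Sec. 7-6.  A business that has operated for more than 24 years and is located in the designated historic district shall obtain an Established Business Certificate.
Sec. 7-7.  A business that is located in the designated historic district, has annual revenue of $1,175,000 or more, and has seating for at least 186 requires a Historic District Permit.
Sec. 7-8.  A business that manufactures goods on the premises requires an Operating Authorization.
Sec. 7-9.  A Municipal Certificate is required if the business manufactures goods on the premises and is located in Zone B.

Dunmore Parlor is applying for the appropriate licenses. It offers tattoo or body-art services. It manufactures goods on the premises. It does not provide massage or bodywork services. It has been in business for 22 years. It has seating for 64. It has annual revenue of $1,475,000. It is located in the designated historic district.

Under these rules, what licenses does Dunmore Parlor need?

Sec. 7-1. is located in the designated historic district (not: is located in Zone B); offers tattoo or body-art services; revenue $1,475,000 < $1,500,000 → Compliance Authorization not required.
Sec. 7-2. manufactures goods on the premises; seating 64 ≤ 176; offers tattoo or body-art services → Regulatory Permit required.
Sec. 7-3. manufactures goods on the premises; seating 64 > 18 → Standard Permit not required.
Sec. 7-4. offers tattoo or body-art services; years in business 22 ≤ 23 → Body Art Registration not required.
Sec. 7-5. revenue $1,475,000 < $1,600,000; is located in the designated historic district (not: is located in Zone B) → Regulatory Permit exemption does not apply.
Sec. 7-6. years in business 22 ≤ 24; is located in the designated historic district → Established Business Certificate not required.
Sec. 7-7. is located in the designated historic district; revenue $1,475,000 ≥ $1,175,000; seating 64 < 186 → Historic District Permit not required.
Sec. 7-8. manufactures goods on the premises → Operating Authorization required.
Sec. 7-9. manufactures goods on the premises; is located in the designated historic district (not: is located in Zone B) → Municipal Certificate not required.

Operating Authorization, Regulatory Permit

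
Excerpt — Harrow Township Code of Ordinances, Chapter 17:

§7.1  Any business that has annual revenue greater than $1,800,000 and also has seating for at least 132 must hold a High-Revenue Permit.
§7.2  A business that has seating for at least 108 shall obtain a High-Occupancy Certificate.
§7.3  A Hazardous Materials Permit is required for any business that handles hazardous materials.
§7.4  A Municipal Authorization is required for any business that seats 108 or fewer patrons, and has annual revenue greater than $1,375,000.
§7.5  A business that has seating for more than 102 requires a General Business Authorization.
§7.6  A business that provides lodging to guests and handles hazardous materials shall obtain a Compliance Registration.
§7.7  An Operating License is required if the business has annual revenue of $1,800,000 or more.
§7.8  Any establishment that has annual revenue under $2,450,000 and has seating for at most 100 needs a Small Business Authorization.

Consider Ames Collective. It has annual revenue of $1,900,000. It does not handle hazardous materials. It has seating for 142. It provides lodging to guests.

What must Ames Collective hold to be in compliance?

General Business Authorization, High-Occupancy Certificate, High-Revenue Permit, Operating License

§7.1 revenue $1,900,000 > $1,800,000; seating 142 ≥ 132 → High-Revenue Permit required.
§7.2 seating 142 ≥ 108 → High-Occupancy Certificate required.
§7.3 does not handle hazardous materials → Hazardous Materials Permit not required.
§7.4 seating 142 > 108; revenue $1,900,000 > $1,375,000 → Municipal Authorization not required.
§7.5 seating 142 > 102 → General Business Authorization required.
§7.6 provides lodging to guests; does not handle hazardous materials → Compliance Registration not required.
§7.7 revenue $1,900,000 ≥ $1,800,000 → Operating License required.
§7.8 revenue $1,900,000 < $2,450,000; seating 142 > 100 → Small Business Authorization not required.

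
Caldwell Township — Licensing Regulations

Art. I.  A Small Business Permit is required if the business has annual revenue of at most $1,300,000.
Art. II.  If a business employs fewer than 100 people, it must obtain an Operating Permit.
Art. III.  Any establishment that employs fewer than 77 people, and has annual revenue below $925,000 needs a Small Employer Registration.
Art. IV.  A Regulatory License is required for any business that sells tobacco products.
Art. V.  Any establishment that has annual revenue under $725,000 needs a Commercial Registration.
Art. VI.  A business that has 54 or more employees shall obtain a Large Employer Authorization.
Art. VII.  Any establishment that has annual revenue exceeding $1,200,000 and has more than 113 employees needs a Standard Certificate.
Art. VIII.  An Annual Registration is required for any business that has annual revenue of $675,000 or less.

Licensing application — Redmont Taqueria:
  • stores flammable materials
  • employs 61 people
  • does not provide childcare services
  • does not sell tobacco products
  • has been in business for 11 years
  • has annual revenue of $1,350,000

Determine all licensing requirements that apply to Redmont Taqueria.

Large Employer Authorization, Operating Permit

Art. I. revenue $1,350,000 > $1,300,000 → Small Business Permit not required.
Art. II. employees 61 < 100 → Operating Permit required.
Art. III. employees 61 < 77; revenue $1,350,000 ≥ $925,000 → Small Employer Registration not required.
Art. IV. does not sell tobacco products → Regulatory License not required.
Art. V. revenue $1,350,000 ≥ $725,000 → Commercial Registration not required.
Art. VI. employees 61 ≥ 54 → Large Employer Authorization required.
Art. VII. revenue $1,350,000 > $1,200,000; employees 61 ≤ 113 → Standard Certificate not required.
Art. VIII. revenue $1,350,000 > $675,000 → Annual Registration not required.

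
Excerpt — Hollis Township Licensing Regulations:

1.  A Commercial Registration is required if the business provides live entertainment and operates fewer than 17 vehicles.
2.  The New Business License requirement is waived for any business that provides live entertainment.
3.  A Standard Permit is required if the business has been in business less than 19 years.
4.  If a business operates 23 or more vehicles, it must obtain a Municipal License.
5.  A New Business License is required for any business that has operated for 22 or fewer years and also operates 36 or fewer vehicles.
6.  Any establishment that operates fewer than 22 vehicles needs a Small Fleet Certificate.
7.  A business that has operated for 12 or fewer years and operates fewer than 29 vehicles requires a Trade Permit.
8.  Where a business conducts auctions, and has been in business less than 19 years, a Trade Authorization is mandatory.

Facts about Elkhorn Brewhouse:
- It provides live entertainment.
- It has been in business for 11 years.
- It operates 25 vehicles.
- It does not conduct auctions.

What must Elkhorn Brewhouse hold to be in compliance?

1. provides live entertainment; vehicles 25 ≥ 17 → Commercial Registration not required.
2. provides live entertainment → exempt from New Business License.
3. years in business 11 < 19 → Standard Permit required.
4. vehicles 25 ≥ 23 → Municipal License required.
5. years in business 11 ≤ 22; vehicles 25 ≤ 36 → New Business License required.
6. vehicles 25 ≥ 22 → Small Fleet Certificate not required.
7. years in business 11 ≤ 12; vehicles 25 < 29 → Trade Permit required.
8. does not conduct auctions; years in business 11 < 19 → Trade Authorization not required.

Municipal License, Standard Permit, Trade Permit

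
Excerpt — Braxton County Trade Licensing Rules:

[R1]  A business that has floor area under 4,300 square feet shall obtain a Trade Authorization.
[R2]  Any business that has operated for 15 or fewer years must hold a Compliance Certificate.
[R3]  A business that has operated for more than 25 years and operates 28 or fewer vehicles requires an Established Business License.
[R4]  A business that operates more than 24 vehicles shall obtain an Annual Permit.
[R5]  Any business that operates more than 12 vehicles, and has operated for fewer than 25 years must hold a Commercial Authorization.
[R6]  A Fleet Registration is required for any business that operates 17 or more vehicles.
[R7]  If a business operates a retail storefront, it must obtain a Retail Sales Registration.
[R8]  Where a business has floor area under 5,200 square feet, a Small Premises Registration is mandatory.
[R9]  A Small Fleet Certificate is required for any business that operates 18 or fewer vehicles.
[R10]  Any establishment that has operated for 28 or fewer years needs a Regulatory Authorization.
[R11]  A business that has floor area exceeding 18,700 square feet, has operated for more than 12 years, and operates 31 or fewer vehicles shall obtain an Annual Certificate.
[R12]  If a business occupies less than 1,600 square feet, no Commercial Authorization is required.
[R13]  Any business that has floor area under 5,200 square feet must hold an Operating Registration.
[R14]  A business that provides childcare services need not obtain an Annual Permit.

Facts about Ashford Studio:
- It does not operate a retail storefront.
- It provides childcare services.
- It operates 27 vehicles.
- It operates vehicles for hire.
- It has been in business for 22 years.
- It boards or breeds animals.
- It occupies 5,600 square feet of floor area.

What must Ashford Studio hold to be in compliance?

Commercial Authorization, Fleet Registration, Regulatory Authorization

[R1] floor area 5,600 square feet ≥ 4,300 square feet → Trade Authorization not required.
[R2] years in business 22 > 15 → Compliance Certificate not required.
[R3] years in business 22 ≤ 25; vehicles 27 ≤ 28 → Established Business License not required.
[R4] vehicles 27 > 24 → Annual Permit required.
[R5] vehicles 27 > 12; years in business 22 < 25 → Commercial Authorization required.
[R6] vehicles 27 ≥ 17 → Fleet Registration required.
[R7] does not operate a retail storefront → Retail Sales Registration not required.
[R8] floor area 5,600 square feet ≥ 5,200 square feet → Small Premises Registration not required.
[R9] vehicles 27 > 18 → Small Fleet Certificate not required.
[R10] years in business 22 ≤ 28 → Regulatory Authorization required.
[R11] floor area 5,600 square feet ≤ 18,700 square feet; years in business 22 > 12; vehicles 27 ≤ 31 → Annual Certificate not required.
[R12] floor area 5,600 square feet ≥ 1,600 square feet → Commercial Authorization exemption does not apply.
[R13] floor area 5,600 square feet ≥ 5,200 square feet → Operating Registration not required.
[R14] provides childcare services → exempt from Annual Permit.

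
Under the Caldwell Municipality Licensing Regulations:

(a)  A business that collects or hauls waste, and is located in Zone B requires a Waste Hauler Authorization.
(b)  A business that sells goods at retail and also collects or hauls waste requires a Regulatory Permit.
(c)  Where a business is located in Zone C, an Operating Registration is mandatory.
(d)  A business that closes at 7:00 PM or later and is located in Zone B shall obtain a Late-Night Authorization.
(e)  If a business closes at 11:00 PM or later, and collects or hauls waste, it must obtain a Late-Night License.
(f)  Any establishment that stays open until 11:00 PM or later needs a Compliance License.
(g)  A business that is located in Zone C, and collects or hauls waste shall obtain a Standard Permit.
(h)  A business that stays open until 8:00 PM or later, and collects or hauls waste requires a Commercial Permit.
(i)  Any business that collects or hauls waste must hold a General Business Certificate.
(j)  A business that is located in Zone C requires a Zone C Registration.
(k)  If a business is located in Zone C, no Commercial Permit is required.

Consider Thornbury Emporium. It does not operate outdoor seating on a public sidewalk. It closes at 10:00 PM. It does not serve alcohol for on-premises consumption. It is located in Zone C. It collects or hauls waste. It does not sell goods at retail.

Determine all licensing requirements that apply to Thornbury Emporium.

General Business Certificate, Operating Registration, Standard Permit, Zone C Registration

(a) collects or hauls waste; is located in Zone C (not: is located in Zone B) → Waste Hauler Authorization not required.
(b) does not sell goods at retail; collects or hauls waste → Regulatory Permit not required.
(c) is located in Zone C → Operating Registration required.
(d) closes 10:00 PM, after 7:00 PM; is located in Zone C (not: is located in Zone B) → Late-Night Authorization not required.
(e) closes 10:00 PM, at/before 11:00 PM; collects or hauls waste → Late-Night License not required.
(f) closes 10:00 PM, at/before 11:00 PM → Compliance License not required.
(g) is located in Zone C; collects or hauls waste → Standard Permit required.
(h) closes 10:00 PM, after 8:00 PM; collects or hauls waste → Commercial Permit required.
(i) collects or hauls waste → General Business Certificate required.
(j) is located in Zone C → Zone C Registration required.
(k) is located in Zone C → exempt from Commercial Permit.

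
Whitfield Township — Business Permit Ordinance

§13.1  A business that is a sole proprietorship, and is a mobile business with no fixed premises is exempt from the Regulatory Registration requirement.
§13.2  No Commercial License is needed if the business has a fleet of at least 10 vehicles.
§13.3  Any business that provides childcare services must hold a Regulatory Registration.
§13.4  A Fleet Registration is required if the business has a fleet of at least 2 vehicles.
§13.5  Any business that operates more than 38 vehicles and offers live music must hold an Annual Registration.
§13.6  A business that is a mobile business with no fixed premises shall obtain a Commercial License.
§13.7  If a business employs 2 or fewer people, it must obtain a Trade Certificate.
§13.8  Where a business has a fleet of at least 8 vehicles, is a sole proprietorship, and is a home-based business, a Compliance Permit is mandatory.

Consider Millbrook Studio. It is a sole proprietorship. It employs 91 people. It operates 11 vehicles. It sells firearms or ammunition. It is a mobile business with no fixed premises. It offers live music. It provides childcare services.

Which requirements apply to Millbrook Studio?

§13.1 is a sole proprietorship; is a mobile business with no fixed premises → exempt from Regulatory Registration.
§13.2 vehicles 11 ≥ 10 → exempt from Commercial License.
§13.3 provides childcare services → Regulatory Registration required.
§13.4 vehicles 11 ≥ 2 → Fleet Registration required.
§13.5 vehicles 11 ≤ 38; offers live music → Annual Registration not required.
§13.6 is a mobile business with no fixed premises → Commercial License required.
§13.7 employees 91 > 2 → Trade Certificate not required.
§13.8 vehicles 11 ≥ 8; is a sole proprietorship; is a mobile business with no fixed premises (not: is a home-based business) → Compliance Permit not required.

Fleet Registration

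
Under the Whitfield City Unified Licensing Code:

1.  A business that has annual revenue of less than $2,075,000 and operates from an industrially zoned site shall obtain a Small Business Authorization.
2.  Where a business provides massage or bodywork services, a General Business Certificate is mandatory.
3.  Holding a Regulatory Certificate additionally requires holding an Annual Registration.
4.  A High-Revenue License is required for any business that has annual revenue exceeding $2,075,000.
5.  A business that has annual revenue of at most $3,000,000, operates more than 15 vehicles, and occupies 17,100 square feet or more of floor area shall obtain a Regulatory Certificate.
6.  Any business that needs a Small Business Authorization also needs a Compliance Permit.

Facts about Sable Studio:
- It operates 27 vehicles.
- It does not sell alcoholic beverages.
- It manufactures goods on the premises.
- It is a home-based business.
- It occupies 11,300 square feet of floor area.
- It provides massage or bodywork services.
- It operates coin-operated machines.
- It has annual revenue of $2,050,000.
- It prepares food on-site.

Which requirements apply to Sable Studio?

1. revenue $2,050,000 < $2,075,000; is a home-based business (not: operates from an industrially zoned site) → Small Business Authorization not required.
2. provides massage or bodywork services → General Business Certificate required.
3. Regulatory Certificate is not required → no effect.
4. revenue $2,050,000 ≤ $2,075,000 → High-Revenue License not required.
5. revenue $2,050,000 ≤ $3,000,000; vehicles 27 > 15; floor area 11,300 square feet < 17,100 square feet → Regulatory Certificate not required.
6. Small Business Authorization is not required → no effect.

General Business Certificate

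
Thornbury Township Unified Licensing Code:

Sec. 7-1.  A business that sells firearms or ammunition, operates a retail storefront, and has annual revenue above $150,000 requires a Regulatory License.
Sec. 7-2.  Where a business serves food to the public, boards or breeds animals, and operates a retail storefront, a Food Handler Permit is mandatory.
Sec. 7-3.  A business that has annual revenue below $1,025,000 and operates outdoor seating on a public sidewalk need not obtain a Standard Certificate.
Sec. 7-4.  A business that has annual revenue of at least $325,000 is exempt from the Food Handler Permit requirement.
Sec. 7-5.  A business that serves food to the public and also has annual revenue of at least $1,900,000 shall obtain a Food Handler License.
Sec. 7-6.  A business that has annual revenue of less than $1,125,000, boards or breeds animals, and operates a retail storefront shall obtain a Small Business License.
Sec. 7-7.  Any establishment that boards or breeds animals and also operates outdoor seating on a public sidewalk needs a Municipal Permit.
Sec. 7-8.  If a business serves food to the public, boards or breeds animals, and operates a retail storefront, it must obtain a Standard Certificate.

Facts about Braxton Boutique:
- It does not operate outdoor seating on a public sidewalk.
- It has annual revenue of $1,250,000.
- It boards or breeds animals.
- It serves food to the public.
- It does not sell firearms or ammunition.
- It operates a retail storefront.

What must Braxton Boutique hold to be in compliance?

Sec. 7-1. does not sell firearms or ammunition; operates a retail storefront; revenue $1,250,000 > $150,000 → Regulatory License not required.
Sec. 7-2. serves food to the public; boards or breeds animals; operates a retail storefront → Food Handler Permit required.
Sec. 7-3. revenue $1,250,000 ≥ $1,025,000; does not operate outdoor seating on a public sidewalk → Standard Certificate exemption does not apply.
Sec. 7-4. revenue $1,250,000 ≥ $325,000 → exempt from Food Handler Permit.
Sec. 7-5. serves food to the public; revenue $1,250,000 < $1,900,000 → Food Handler License not required.
Sec. 7-6. revenue $1,250,000 ≥ $1,125,000; boards or breeds animals; operates a retail storefront → Small Business License not required.
Sec. 7-7. boards or breeds animals; does not operate outdoor seating on a public sidewalk → Municipal Permit not required.
Sec. 7-8. serves food to the public; boards or breeds animals; operates a retail storefront → Standard Certificate required.

Standard Certificate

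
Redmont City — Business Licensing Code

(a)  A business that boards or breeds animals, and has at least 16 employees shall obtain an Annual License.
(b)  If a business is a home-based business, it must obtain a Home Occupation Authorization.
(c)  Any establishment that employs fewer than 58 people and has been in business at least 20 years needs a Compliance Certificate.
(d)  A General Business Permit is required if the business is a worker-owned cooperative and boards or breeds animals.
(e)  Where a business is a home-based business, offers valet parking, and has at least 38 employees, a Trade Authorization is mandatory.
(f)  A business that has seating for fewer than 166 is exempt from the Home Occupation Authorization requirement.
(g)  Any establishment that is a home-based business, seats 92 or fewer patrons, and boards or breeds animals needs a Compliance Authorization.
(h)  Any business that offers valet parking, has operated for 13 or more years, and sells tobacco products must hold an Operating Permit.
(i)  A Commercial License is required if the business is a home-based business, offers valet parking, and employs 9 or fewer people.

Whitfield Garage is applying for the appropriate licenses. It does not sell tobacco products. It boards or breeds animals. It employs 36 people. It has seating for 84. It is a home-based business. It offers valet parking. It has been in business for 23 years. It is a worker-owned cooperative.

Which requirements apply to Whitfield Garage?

Annual License, Compliance Authorization, Compliance Certificate, General Business Permit

(a) boards or breeds animals; employees 36 ≥ 16 → Annual License required.
(b) is a home-based business → Home Occupation Authorization required.
(c) employees 36 < 58; years in business 23 ≥ 20 → Compliance Certificate required.
(d) is a worker-owned cooperative; boards or breeds animals → General Business Permit required.
(e) is a home-based business; offers valet parking; employees 36 < 38 → Trade Authorization not required.
(f) seating 84 < 166 → exempt from Home Occupation Authorization.
(g) is a home-based business; seating 84 ≤ 92; boards or breeds animals → Compliance Authorization required.
(h) offers valet parking; years in business 23 ≥ 13; does not sell tobacco products → Operating Permit not required.
(i) is a home-based business; offers valet parking; employees 36 > 9 → Commercial License not required.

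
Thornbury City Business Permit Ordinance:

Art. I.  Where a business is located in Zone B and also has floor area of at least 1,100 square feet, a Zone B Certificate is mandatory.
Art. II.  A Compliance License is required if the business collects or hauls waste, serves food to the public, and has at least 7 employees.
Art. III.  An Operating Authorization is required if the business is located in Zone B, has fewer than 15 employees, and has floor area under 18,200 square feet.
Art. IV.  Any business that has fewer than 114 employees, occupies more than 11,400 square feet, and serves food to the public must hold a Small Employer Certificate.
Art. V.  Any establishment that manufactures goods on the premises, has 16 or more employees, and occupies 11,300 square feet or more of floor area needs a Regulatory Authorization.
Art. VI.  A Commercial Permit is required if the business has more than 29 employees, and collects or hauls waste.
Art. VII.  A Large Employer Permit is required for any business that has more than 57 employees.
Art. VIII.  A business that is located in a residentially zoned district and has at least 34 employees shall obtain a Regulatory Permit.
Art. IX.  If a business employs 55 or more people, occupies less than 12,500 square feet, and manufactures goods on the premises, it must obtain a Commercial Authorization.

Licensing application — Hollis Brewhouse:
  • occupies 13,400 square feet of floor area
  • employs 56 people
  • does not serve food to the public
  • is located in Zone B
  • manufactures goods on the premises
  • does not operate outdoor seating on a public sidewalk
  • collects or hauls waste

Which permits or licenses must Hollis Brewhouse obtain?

Commercial Permit, Regulatory Authorization, Zone B Certificate

Art. I. is located in Zone B; floor area 13,400 square feet ≥ 1,100 square feet → Zone B Certificate required.
Art. II. collects or hauls waste; does not serve food to the public; employees 56 ≥ 7 → Compliance License not required.
Art. III. is located in Zone B; employees 56 ≥ 15; floor area 13,400 square feet < 18,200 square feet → Operating Authorization not required.
Art. IV. employees 56 < 114; floor area 13,400 square feet > 11,400 square feet; does not serve food to the public → Small Employer Certificate not required.
Art. V. manufactures goods on the premises; employees 56 ≥ 16; floor area 13,400 square feet ≥ 11,300 square feet → Regulatory Authorization required.
Art. VI. employees 56 > 29; collects or hauls waste → Commercial Permit required.
Art. VII. employees 56 ≤ 57 → Large Employer Permit not required.
Art. VIII. is located in Zone B (not: is located in a residentially zoned district); employees 56 ≥ 34 → Regulatory Permit not required.
Art. IX. employees 56 ≥ 55; floor area 13,400 square feet ≥ 12,500 square feet; manufactures goods on the premises → Commercial Authorization not required.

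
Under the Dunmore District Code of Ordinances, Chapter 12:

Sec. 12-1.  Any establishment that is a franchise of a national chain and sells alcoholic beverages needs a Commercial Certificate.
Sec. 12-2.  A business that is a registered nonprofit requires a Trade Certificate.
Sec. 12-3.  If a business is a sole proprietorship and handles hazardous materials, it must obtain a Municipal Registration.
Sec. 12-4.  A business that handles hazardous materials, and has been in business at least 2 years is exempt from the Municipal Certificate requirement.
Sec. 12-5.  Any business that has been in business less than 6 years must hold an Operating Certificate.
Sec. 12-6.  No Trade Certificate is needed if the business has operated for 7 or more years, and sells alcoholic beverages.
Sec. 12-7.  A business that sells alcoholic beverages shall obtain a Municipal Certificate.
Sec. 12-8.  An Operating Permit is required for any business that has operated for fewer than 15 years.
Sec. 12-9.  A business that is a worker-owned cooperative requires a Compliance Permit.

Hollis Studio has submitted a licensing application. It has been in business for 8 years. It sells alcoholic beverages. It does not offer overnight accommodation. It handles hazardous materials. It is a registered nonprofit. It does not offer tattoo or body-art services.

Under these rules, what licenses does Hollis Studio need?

Sec. 12-1. is a registered nonprofit (not: is a franchise of a national chain); sells alcoholic beverages → Commercial Certificate not required.
Sec. 12-2. is a registered nonprofit → Trade Certificate required.
Sec. 12-3. is a registered nonprofit (not: is a sole proprietorship); handles hazardous materials → Municipal Registration not required.
Sec. 12-4. handles hazardous materials; years in business 8 ≥ 2 → exempt from Municipal Certificate.
Sec. 12-5. years in business 8 ≥ 6 → Operating Certificate not required.
Sec. 12-6. years in business 8 ≥ 7; sells alcoholic beverages → exempt from Trade Certificate.
Sec. 12-7. sells alcoholic beverages → Municipal Certificate required.
Sec. 12-8. years in business 8 < 15 → Operating Permit required.
Sec. 12-9. is a registered nonprofit (not: is a worker-owned cooperative) → Compliance Permit not required.

Operating Permit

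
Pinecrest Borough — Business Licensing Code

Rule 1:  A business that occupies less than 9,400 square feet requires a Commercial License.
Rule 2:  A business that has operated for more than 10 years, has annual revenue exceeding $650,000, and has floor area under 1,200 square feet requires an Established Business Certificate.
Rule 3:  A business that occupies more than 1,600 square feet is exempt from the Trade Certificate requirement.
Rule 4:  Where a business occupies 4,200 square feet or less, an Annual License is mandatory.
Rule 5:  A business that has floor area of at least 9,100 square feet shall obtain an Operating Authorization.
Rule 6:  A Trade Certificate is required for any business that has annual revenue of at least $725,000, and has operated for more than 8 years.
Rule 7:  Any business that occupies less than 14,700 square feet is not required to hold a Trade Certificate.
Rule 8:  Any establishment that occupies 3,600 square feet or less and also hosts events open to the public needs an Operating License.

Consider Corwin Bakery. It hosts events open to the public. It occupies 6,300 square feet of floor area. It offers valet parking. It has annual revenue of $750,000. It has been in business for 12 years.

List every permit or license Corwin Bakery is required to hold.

Commercial License

Rule 1: floor area 6,300 square feet < 9,400 square feet → Commercial License required.
Rule 2: years in business 12 > 10; revenue $750,000 > $650,000; floor area 6,300 square feet ≥ 1,200 square feet → Established Business Certificate not required.
Rule 3: floor area 6,300 square feet > 1,600 square feet → exempt from Trade Certificate.
Rule 4: floor area 6,300 square feet > 4,200 square feet → Annual License not required.
Rule 5: floor area 6,300 square feet < 9,100 square feet → Operating Authorization not required.
Rule 6: revenue $750,000 ≥ $725,000; years in business 12 > 8 → Trade Certificate required.
Rule 7: floor area 6,300 square feet < 14,700 square feet → exempt from Trade Certificate.
Rule 8: floor area 6,300 square feet > 3,600 square feet; hosts events open to the public → Operating License not required.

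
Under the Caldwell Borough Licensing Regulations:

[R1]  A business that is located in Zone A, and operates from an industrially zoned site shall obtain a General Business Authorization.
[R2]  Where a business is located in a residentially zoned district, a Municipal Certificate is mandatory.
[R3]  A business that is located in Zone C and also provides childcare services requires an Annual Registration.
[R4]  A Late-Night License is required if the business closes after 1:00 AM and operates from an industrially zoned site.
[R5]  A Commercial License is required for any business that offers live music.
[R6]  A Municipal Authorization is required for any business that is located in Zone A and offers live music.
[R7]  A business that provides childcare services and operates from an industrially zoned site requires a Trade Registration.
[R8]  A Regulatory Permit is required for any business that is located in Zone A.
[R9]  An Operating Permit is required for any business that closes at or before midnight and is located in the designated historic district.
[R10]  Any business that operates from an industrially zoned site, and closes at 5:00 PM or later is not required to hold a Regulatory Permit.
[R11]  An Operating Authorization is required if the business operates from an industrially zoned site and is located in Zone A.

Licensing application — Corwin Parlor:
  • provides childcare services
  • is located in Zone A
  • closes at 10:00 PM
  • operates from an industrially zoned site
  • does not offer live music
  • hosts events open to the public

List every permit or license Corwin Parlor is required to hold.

General Business Authorization, Operating Authorization, Trade Registration

[R1] is located in Zone A; operates from an industrially zoned site → General Business Authorization required.
[R2] is located in Zone A (not: is located in a residentially zoned district) → Municipal Certificate not required.
[R3] is located in Zone A (not: is located in Zone C); provides childcare services → Annual Registration not required.
[R4] closes 10:00 PM, at/before 1:00 AM; operates from an industrially zoned site → Late-Night License not required.
[R5] does not offer live music → Commercial License not required.
[R6] is located in Zone A; does not offer live music → Municipal Authorization not required.
[R7] provides childcare services; operates from an industrially zoned site → Trade Registration required.
[R8] is located in Zone A → Regulatory Permit required.
[R9] closes 10:00 PM, at/before midnight; is located in Zone A (not: is located in the designated historic district) → Operating Permit not required.
[R10] operates from an industrially zoned site; closes 10:00 PM, after 5:00 PM → exempt from Regulatory Permit.
[R11] operates from an industrially zoned site; is located in Zone A → Operating Authorization required.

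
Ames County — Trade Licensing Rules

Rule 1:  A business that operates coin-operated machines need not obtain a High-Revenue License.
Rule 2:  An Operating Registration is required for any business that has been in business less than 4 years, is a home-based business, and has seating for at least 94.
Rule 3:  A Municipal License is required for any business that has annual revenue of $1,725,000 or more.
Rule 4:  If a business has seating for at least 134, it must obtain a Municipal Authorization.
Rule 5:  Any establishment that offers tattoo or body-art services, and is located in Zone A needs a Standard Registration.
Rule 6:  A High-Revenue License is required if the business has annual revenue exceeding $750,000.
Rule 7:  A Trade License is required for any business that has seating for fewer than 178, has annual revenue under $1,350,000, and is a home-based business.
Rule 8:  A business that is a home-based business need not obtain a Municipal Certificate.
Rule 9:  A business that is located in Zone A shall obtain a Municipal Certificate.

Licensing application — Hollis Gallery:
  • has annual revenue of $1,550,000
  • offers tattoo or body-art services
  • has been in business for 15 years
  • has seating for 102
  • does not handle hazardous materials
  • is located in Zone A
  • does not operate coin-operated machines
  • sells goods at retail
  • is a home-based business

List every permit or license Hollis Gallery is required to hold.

Rule 1: does not operate coin-operated machines → High-Revenue License exemption does not apply.
Rule 2: years in business 15 ≥ 4; is a home-based business; seating 102 ≥ 94 → Operating Registration not required.
Rule 3: revenue $1,550,000 < $1,725,000 → Municipal License not required.
Rule 4: seating 102 < 134 → Municipal Authorization not required.
Rule 5: offers tattoo or body-art services; is located in Zone A → Standard Registration required.
Rule 6: revenue $1,550,000 > $750,000 → High-Revenue License required.
Rule 7: seating 102 < 178; revenue $1,550,000 ≥ $1,350,000; is a home-based business → Trade License not required.
Rule 8: is a home-based business → exempt from Municipal Certificate.
Rule 9: is located in Zone A → Municipal Certificate required.

High-Revenue License, Standard Registration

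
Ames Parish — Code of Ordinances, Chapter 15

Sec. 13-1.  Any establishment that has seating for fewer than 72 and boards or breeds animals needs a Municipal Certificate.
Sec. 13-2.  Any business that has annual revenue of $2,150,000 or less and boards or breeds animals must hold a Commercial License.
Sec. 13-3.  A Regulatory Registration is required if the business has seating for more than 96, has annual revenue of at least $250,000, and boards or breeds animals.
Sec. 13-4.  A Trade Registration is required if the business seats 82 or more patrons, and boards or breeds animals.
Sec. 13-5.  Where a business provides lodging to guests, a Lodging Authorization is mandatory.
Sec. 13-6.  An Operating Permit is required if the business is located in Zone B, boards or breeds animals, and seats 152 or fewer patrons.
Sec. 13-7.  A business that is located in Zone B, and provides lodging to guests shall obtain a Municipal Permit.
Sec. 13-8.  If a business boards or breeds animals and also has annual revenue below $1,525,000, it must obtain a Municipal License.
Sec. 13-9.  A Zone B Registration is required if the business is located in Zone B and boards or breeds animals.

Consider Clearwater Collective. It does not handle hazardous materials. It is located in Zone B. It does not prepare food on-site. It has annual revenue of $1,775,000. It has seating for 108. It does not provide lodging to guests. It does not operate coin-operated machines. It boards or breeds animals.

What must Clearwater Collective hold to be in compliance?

Sec. 13-1. seating 108 ≥ 72; boards or breeds animals → Municipal Certificate not required.
Sec. 13-2. revenue $1,775,000 ≤ $2,150,000; boards or breeds animals → Commercial License required.
Sec. 13-3. seating 108 > 96; revenue $1,775,000 ≥ $250,000; boards or breeds animals → Regulatory Registration required.
Sec. 13-4. seating 108 ≥ 82; boards or breeds animals → Trade Registration required.
Sec. 13-5. does not provide lodging to guests → Lodging Authorization not required.
Sec. 13-6. is located in Zone B; boards or breeds animals; seating 108 ≤ 152 → Operating Permit required.
Sec. 13-7. is located in Zone B; does not provide lodging to guests → Municipal Permit not required.
Sec. 13-8. boards or breeds animals; revenue $1,775,000 ≥ $1,525,000 → Municipal License not required.
Sec. 13-9. is located in Zone B; boards or breeds animals → Zone B Registration required.

Commercial License, Operating Permit, Regulatory Registration, Trade Registration, Zone B Registration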